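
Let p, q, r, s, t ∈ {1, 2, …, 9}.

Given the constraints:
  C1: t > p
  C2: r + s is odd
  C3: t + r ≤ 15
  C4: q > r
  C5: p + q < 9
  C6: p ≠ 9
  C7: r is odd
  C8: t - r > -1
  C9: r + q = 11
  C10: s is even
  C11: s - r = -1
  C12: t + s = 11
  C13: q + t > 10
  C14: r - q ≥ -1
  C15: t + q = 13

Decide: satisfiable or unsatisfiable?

Setting (p, q, r, s, t) = (2, 6, 5, 4, 7) satisfies everything: constraint 3: t + r = 12; constraint 5: p + q = 8, and the others follow.

Satisfiable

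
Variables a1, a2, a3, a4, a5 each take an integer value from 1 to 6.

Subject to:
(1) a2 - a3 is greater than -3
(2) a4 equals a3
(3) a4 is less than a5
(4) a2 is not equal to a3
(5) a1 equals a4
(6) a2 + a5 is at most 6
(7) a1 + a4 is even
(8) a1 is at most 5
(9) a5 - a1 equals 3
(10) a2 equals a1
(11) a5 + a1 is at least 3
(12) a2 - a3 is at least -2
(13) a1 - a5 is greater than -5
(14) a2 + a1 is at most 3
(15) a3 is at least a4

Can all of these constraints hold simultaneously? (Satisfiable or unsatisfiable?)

From constraints 2, 5, and 10, a2 = a1 = a4 = a3, so a2 = a3. But constraint 4 says a2 ≠ a3. Contradiction.

Unsatisfiable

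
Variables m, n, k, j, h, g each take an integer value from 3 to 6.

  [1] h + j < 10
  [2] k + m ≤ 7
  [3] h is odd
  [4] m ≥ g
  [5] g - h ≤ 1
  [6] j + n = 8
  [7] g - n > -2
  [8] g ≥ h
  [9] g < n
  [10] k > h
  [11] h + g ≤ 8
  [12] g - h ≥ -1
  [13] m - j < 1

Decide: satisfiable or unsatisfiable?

Satisfiable

One satisfying assignment is m = 3, n = 4, k = 4, j = 4, h = 3, g = 3.
For the less obvious constraints — constraint 1: h + j = 7; constraint 2: k + m = 7 — and the others hold by inspection.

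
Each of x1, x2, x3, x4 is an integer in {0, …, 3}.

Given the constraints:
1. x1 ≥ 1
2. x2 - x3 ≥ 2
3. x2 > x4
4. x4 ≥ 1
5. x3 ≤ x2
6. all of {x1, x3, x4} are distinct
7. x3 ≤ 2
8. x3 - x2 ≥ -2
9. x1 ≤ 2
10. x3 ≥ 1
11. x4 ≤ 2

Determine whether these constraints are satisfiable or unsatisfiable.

Constraints 1, 4, 7, 9, 10, and 11 confine each of x1, x3, x4 to the 2 values {1, 2}.
Constraint 6 requires all 3 of them to be distinct, but only 2 values are available — impossible by the pigeonhole principle.

Unsatisfiable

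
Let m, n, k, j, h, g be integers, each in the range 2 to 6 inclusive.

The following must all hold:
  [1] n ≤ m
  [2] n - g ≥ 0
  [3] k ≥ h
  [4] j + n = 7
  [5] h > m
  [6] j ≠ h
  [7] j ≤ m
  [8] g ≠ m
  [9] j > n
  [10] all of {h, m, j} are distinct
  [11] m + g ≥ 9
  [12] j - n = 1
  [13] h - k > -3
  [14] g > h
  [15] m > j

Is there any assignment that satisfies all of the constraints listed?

Unsatisfiable

Constraints 2, 5, 9, 14, and 15 give n < j, j < m, m < h, h < g, g ≤ n. Chaining: n < j < m < h < g ≤ n, which forces n < n — impossible.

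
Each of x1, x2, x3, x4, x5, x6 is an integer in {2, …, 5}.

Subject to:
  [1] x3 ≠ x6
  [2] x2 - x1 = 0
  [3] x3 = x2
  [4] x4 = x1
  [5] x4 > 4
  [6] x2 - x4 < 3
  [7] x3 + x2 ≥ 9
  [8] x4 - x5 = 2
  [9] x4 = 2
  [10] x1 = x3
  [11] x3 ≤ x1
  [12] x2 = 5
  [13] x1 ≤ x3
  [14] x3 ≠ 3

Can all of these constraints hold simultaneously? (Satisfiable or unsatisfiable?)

Constraint 9 fixes x4 = 2 and constraint 12 fixes x2 = 5. Constraints 3, 4, and 10 give x4 = x1 = x3 = x2, so x4 = x2. But 2 ≠ 5 — contradiction.

Unsatisfiable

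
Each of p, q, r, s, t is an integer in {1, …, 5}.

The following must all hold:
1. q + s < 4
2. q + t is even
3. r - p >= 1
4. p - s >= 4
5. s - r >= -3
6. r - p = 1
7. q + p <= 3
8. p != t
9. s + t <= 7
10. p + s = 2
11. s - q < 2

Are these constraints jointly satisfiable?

Constraints 3, 4, and 5 give s − r ≥ -3, r − p ≥ 1, p − s ≥ 4.
Adding all 3 inequalities: the left sides telescope to 0, and the right sides sum to (-3) + 1 + 4 = 2. So 0 ≥ 2, which is false.

Unsatisfiable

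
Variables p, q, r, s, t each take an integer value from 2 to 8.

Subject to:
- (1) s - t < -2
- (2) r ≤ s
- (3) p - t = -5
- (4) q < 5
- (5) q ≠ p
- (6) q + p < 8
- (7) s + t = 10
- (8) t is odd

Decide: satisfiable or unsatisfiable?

Satisfiable

The assignment p = 2, q = 4, r = 3, s = 3, t = 7 works:
  constraint 1 holds since s - t = -4.
  constraint 3 holds since p - t = -5.
The rest check out directly.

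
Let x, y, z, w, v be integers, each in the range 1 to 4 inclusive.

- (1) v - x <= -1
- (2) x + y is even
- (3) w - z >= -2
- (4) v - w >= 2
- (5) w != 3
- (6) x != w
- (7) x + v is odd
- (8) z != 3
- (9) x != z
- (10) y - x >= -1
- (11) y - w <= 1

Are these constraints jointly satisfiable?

Unsatisfiable

Constraints 1, 4, 10, and 11 give x − v ≥ 1, v − w ≥ 2, w − y ≥ -1, y − x ≥ -1.
Adding all 4 inequalities: the left sides telescope to 0, and the right sides sum to 1 + 2 + (-1) + (-1) = 1. So 0 ≥ 1, which is false.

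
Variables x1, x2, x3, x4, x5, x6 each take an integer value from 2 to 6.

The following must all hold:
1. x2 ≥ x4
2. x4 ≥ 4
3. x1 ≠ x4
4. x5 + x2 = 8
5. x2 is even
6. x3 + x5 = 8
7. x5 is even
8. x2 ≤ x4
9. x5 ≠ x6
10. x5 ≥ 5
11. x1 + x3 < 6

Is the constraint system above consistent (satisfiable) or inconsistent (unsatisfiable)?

Unsatisfiable

From constraint 10: x5 ≥ 5. From constraints 1 and 2: x2 ≥ x4 ≥ 4. Hence x5 + x2 ≥ 9. But constraint 4 requires x5 + x2 = 8, and 8 < 9. Contradiction.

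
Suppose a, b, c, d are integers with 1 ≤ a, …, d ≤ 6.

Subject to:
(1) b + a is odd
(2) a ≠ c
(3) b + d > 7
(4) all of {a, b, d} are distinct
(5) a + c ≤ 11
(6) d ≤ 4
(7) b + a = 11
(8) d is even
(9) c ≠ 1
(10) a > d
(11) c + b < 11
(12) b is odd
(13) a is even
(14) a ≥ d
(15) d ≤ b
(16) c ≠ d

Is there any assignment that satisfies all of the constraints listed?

Satisfiable

Setting (a, b, c, d) = (6, 5, 3, 4) satisfies everything: constraint 3: b + d = 9; constraint 5: a + c = 9; constraint 7: b + a = 11, and the others follow.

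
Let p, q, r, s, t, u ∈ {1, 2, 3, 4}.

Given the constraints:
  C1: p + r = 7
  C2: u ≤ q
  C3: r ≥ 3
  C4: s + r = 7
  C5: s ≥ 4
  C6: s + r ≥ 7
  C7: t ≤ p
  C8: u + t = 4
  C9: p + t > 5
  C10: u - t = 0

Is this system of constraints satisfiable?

Setting (p, q, r, s, t, u) = (4, 4, 3, 4, 2, 2) satisfies everything: constraint 1: p + r = 7; constraint 4: s + r = 7, and the others follow.

Satisfiable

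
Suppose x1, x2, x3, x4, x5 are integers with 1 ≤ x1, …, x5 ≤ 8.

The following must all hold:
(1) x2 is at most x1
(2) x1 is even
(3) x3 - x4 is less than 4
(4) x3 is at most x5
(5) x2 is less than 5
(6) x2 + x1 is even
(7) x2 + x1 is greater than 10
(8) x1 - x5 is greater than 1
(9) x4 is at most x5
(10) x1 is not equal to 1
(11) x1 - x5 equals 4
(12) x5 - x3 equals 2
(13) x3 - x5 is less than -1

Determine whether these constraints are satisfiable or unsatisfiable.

Try x1 = 8, x2 = 4, x3 = 2, x4 = 1, x5 = 4.
Check constraint 3: x3 - x4 = 1; constraint 7: x2 + x1 = 12. The remaining constraints are straightforward to verify.

Satisfiable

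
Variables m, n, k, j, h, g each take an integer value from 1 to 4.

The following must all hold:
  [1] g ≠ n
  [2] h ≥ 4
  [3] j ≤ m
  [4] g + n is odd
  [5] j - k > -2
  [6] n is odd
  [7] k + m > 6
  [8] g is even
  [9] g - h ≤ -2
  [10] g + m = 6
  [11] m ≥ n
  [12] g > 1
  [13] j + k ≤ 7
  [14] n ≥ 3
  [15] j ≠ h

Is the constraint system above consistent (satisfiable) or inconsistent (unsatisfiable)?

Take m = 4, n = 3, k = 3, j = 3, h = 4, g = 2. Then constraint 5: j - k = 0; constraint 7: k + m = 7, and every other listed constraint is also met.

Satisfiable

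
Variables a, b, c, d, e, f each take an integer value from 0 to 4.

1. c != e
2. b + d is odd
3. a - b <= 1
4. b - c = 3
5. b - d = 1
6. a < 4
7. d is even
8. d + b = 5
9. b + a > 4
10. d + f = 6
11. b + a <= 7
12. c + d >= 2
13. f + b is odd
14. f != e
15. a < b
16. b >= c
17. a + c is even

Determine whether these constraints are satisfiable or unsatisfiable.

Satisfiable

Take a = 2, b = 3, c = 0, d = 2, e = 2, f = 4. Then constraint 3: a - b = -1; constraint 4: b - c = 3, and every other listed constraint is also met.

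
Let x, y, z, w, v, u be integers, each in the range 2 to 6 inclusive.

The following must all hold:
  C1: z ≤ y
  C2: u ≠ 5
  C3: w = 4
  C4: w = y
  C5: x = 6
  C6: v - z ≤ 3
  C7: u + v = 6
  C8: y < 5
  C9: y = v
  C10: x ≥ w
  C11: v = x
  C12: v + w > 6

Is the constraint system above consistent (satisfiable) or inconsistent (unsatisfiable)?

Constraint 3 fixes w = 4 and constraint 5 fixes x = 6. Constraints 4, 9, and 11 give w = y = v = x, so w = x. But 4 ≠ 6 — contradiction.

Unsatisfiable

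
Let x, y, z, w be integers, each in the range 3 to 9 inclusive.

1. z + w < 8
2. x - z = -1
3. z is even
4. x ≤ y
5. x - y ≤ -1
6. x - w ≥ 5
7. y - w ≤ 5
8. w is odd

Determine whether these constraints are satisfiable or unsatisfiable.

Unsatisfiable

Constraints 5, 6, and 7 give y − x ≥ 1, x − w ≥ 5, w − y ≥ -5.
Adding all 3 inequalities: the left sides telescope to 0, and the right sides sum to 1 + 5 + (-5) = 1. So 0 ≥ 1, which is false.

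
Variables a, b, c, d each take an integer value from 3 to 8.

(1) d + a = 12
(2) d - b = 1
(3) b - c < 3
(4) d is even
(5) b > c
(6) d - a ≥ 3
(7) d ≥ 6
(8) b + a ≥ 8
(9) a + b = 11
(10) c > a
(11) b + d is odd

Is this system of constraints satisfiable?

Satisfiable

The assignment a = 4, b = 7, c = 6, d = 8 works:
  constraint 1 holds since d + a = 12.
  constraint 2 holds since d - b = 1.
  constraint 3 holds since b - c = 1.
The rest check out directly.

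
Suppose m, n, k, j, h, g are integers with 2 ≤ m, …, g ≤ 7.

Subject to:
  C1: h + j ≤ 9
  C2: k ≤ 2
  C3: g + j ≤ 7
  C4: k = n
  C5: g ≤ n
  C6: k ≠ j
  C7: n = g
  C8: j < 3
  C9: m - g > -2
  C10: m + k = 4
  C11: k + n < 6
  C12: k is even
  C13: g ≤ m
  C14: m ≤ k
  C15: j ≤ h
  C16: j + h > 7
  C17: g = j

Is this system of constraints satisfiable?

Unsatisfiable

From constraints 4, 7, and 17, k = n = g = j, so k = j. But constraint 6 says k ≠ j. Contradiction.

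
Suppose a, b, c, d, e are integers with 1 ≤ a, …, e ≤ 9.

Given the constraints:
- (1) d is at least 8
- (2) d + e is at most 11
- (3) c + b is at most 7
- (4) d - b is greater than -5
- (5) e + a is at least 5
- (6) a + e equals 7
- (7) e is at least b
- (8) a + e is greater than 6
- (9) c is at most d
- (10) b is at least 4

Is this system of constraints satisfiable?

Unsatisfiable

From constraint 1: d ≥ 8. From constraints 7 and 10: e ≥ b ≥ 4. Hence d + e ≥ 12. But constraint 2 requires d + e ≤ 11, and 11 < 12. Contradiction.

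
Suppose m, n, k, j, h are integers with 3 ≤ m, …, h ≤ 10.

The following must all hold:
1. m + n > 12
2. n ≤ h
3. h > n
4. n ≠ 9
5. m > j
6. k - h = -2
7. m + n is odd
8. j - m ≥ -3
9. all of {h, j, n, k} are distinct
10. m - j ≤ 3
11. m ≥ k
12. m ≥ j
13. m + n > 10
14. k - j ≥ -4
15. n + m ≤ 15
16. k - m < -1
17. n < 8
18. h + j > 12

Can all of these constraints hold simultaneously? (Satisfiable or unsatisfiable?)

One satisfying assignment is m = 8, n = 5, k = 4, j = 7, h = 6.
For the less obvious constraints — constraint 1: m + n = 13; constraint 6: k - h = -2 — and the others hold by inspection.

Satisfiable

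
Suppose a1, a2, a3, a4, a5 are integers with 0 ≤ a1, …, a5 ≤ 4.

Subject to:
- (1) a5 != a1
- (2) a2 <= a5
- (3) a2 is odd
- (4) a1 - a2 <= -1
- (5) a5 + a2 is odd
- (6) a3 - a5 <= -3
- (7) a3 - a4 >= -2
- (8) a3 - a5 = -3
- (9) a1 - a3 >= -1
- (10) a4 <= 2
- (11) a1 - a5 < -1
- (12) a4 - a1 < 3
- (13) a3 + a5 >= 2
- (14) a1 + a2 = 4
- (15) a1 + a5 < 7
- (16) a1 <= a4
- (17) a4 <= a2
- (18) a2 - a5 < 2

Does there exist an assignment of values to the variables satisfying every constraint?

Try a1 = 1, a2 = 3, a3 = 1, a4 = 1, a5 = 4.
Check constraint 4: a1 - a2 = -2; constraint 6: a3 - a5 = -3; constraint 7: a3 - a4 = 0. The remaining constraints are straightforward to verify.

Satisfiable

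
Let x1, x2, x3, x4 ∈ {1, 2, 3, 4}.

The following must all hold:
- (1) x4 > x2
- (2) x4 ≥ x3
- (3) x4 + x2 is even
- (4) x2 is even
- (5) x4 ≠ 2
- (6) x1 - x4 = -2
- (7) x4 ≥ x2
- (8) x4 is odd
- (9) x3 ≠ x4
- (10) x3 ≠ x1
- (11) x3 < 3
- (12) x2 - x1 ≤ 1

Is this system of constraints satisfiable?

Constraint 8 makes x4 odd and constraint 4 makes x2 even, so x4 + x2 must be odd. Constraint 3 says x4 + x2 is even — contradiction.

Unsatisfiable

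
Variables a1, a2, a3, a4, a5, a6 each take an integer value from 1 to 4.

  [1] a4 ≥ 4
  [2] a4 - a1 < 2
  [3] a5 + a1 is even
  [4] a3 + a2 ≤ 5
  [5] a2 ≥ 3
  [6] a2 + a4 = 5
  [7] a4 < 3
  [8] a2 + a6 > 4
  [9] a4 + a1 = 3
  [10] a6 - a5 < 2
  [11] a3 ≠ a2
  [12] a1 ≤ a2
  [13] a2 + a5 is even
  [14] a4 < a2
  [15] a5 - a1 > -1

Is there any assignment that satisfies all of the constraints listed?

From constraint 5: a2 ≥ 3. From constraint 1: a4 ≥ 4. Hence a2 + a4 ≥ 7. But constraint 6 requires a2 + a4 = 5, and 5 < 7. Contradiction.

Unsatisfiable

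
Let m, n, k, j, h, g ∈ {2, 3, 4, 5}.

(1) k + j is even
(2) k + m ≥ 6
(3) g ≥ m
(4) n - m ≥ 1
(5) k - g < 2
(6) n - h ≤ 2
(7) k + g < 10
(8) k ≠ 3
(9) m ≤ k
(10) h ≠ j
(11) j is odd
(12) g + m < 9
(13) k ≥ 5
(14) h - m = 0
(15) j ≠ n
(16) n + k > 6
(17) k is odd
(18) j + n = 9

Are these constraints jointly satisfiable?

Setting (m, n, k, j, h, g) = (3, 4, 5, 5, 3, 4) satisfies everything: constraint 2: k + m = 8; constraint 4: n - m = 1; constraint 5: k - g = 1, and the others follow.

Satisfiable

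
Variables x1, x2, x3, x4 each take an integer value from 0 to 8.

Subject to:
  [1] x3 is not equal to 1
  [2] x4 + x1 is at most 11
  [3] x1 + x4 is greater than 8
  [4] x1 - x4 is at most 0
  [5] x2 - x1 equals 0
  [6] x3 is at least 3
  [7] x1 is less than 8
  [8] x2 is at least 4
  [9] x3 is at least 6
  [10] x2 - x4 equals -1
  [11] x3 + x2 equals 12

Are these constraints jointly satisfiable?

One satisfying assignment is x1 = 5, x2 = 5, x3 = 7, x4 = 6.
For the less obvious constraints — constraint 2: x4 + x1 = 11; constraint 3: x1 + x4 = 11 — and the others hold by inspection.

Satisfiable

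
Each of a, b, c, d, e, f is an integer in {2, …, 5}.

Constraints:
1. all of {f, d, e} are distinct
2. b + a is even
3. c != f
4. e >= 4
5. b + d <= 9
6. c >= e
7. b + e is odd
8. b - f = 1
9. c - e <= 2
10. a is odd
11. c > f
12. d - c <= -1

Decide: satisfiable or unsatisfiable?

Satisfiable

Setting (a, b, c, d, e, f) = (3, 3, 5, 3, 4, 2) satisfies everything: constraint 5: b + d = 6; constraint 8: b - f = 1; constraint 9: c - e = 1, and the others follow.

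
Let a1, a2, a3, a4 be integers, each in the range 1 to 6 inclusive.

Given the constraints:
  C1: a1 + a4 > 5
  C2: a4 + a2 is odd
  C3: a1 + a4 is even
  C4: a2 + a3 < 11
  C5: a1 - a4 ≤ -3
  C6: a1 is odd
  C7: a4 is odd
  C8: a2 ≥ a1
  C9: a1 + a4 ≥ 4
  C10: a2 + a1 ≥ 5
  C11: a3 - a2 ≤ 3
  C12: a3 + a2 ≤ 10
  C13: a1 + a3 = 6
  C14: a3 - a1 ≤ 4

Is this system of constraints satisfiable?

Take a1 = 1, a2 = 4, a3 = 5, a4 = 5. Then constraint 1: a1 + a4 = 6; constraint 4: a2 + a3 = 9; constraint 5: a1 - a4 = -4, and every other listed constraint is also met.

Satisfiable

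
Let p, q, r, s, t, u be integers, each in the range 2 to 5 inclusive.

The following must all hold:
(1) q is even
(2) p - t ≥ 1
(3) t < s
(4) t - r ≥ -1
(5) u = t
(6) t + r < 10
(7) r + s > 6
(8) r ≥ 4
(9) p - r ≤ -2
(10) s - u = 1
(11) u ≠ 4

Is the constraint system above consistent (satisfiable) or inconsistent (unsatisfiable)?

Constraints 2, 4, and 9 give r − p ≥ 2, p − t ≥ 1, t − r ≥ -1.
Adding all 3 inequalities: the left sides telescope to 0, and the right sides sum to 2 + 1 + (-1) = 2. So 0 ≥ 2, which is false.

Unsatisfiable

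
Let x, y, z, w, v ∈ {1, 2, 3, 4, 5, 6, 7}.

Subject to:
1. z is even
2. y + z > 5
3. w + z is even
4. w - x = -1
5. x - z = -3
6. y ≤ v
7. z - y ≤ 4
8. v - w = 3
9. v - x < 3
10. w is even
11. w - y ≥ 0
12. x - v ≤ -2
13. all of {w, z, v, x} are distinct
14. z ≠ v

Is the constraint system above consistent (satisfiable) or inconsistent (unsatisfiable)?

Take x = 3, y = 2, z = 6, w = 2, v = 5. Then constraint 2: y + z = 8; constraint 4: w - x = -1, and every other listed constraint is also met.

Satisfiable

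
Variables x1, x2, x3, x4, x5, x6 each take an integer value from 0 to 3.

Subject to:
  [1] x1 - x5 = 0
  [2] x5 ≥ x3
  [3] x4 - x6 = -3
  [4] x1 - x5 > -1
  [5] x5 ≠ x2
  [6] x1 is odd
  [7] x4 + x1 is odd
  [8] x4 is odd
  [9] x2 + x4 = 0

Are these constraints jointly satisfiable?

Constraint 8 makes x4 odd and constraint 6 makes x1 odd, so x4 + x1 must be even. Constraint 7 says x4 + x1 is odd — contradiction.

Unsatisfiable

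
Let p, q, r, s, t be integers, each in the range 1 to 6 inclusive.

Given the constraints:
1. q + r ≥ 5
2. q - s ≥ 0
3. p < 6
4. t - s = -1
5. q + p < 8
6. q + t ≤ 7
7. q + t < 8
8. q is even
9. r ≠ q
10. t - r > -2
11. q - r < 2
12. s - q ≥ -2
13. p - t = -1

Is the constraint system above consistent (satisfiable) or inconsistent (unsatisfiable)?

Try p = 1, q = 4, r = 3, s = 3, t = 2.
Check constraint 1: q + r = 7; constraint 2: q - s = 1. The remaining constraints are straightforward to verify.

Satisfiable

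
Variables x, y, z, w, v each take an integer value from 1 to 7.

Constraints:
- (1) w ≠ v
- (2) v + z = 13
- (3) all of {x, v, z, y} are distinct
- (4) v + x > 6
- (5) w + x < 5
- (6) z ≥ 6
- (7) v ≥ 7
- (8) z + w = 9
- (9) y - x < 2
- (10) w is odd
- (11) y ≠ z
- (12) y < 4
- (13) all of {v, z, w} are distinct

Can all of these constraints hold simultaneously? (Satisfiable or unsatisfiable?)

Satisfiable

Setting (x, y, z, w, v) = (1, 2, 6, 3, 7) satisfies everything: constraint 2: v + z = 13; constraint 4: v + x = 8; constraint 5: w + x = 4, and the others follow.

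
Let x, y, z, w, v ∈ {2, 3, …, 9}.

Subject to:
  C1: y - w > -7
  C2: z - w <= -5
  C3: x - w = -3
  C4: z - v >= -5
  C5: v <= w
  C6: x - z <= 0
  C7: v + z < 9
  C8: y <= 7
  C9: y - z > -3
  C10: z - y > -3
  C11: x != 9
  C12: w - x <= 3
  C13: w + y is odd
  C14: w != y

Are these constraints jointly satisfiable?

Constraints 2, 6, and 12 give z − x ≥ 0, x − w ≥ -3, w − z ≥ 5.
Adding all 3 inequalities: the left sides telescope to 0, and the right sides sum to 0 + (-3) + 5 = 2. So 0 ≥ 2, which is false.

Unsatisfiable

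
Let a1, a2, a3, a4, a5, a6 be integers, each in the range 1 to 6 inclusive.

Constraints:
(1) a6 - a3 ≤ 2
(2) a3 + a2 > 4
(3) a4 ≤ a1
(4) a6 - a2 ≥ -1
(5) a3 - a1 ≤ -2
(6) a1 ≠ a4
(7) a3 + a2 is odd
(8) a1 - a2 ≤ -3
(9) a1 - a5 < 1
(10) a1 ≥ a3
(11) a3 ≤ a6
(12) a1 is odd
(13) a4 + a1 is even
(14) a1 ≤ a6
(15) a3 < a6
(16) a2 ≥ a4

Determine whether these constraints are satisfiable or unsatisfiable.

Constraints 1, 4, 5, and 8 give a3 − a6 ≥ -2, a6 − a2 ≥ -1, a2 − a1 ≥ 3, a1 − a3 ≥ 2.
Adding all 4 inequalities: the left sides telescope to 0, and the right sides sum to (-2) + (-1) + 3 + 2 = 2. So 0 ≥ 2, which is false.

Unsatisfiable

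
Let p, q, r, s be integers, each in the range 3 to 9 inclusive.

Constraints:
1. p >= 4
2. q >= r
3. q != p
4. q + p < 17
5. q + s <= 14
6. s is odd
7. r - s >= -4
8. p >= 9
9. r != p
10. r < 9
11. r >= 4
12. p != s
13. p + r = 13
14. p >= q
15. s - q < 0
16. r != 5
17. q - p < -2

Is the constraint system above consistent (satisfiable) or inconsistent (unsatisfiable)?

Satisfiable

Take p = 9, q = 6, r = 4, s = 5. Then constraint 4: q + p = 15; constraint 5: q + s = 11, and every other listed constraint is also met.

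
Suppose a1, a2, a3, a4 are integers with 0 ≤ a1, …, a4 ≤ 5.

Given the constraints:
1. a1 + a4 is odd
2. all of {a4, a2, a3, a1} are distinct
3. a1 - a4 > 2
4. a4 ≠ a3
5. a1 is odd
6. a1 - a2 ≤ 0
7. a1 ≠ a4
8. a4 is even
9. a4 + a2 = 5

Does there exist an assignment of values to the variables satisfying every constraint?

Take a1 = 3, a2 = 5, a3 = 2, a4 = 0. Then constraint 3: a1 - a4 = 3; constraint 6: a1 - a2 = -2, and every other listed constraint is also met.

Satisfiable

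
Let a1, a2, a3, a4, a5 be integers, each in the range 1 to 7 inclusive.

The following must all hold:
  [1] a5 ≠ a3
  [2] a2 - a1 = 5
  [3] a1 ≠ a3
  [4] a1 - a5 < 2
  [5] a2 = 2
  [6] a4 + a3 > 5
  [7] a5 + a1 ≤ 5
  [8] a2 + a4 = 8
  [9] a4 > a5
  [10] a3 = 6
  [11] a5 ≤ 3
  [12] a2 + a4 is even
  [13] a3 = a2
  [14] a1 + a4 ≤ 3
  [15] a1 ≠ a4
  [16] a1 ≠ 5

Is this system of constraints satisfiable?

Unsatisfiable

Constraint 10 fixes a3 = 6 and constraint 5 fixes a2 = 2, but constraint 13 requires a3 = a2. Since 6 ≠ 2, contradiction.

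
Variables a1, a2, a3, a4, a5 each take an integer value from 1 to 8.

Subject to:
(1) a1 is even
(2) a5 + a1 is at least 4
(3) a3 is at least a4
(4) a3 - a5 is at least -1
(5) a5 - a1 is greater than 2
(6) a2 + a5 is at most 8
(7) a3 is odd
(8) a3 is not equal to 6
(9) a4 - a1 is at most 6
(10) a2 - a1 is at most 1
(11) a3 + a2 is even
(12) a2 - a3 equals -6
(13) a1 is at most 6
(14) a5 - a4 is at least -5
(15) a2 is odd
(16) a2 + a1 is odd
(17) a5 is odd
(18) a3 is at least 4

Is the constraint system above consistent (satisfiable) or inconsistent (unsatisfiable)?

Satisfiable

Take a1 = 2, a2 = 1, a3 = 7, a4 = 7, a5 = 5. Then constraint 2: a5 + a1 = 7; constraint 4: a3 - a5 = 2, and every other listed constraint is also met.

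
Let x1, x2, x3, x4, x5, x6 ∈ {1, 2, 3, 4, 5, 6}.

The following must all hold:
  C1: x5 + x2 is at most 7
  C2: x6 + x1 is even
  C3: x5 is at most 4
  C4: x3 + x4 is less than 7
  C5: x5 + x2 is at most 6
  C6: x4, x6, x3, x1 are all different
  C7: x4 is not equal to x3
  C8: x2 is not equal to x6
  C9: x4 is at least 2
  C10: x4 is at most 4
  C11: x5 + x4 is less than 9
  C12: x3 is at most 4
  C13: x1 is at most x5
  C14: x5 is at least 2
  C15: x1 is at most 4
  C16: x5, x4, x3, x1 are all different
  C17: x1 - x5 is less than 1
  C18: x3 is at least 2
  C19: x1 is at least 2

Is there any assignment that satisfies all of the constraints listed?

Constraints 3, 9, 10, 12, 14, 15, 18, and 19 confine each of x5, x4, x3, x1 to the 3 values {2, …, 4}.
Constraint 16 requires all 4 of them to be distinct, but only 3 values are available — impossible by the pigeonhole principle.

Unsatisfiable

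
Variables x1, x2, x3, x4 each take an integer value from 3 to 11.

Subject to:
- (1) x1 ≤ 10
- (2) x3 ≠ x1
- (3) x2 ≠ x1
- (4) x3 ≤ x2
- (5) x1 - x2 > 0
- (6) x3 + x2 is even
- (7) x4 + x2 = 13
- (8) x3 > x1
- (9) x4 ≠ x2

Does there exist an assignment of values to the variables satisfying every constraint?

Unsatisfiable

Constraints 4, 5, and 8 give x3 ≤ x2, x2 < x1, x1 < x3. Chaining: x3 ≤ x2 < x1 < x3, which forces x3 < x3 — impossible.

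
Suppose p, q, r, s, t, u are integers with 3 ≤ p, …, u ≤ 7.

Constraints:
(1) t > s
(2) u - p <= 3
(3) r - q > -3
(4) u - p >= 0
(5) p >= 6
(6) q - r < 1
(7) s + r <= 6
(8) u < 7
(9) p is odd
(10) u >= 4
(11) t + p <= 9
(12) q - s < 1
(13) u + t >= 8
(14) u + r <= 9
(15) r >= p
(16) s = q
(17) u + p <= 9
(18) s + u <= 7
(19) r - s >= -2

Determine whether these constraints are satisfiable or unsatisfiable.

From constraint 10: u ≥ 4. From constraints 5 and 15: r ≥ p ≥ 6. Hence u + r ≥ 10. But constraint 14 requires u + r ≤ 9, and 9 < 10. Contradiction.

Unsatisfiable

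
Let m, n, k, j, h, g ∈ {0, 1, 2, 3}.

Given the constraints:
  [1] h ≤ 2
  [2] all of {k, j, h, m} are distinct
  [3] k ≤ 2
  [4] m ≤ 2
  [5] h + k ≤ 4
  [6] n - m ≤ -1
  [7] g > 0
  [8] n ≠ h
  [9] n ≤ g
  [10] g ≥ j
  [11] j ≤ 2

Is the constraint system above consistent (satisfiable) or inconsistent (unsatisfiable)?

Unsatisfiable

Constraints 1, 3, 4, and 11 confine each of k, j, h, m to the 3 values {0, …, 2} (the domain already gives each ≥ 0).
Constraint 2 requires all 4 of them to be distinct, but only 3 values are available — impossible by the pigeonhole principle.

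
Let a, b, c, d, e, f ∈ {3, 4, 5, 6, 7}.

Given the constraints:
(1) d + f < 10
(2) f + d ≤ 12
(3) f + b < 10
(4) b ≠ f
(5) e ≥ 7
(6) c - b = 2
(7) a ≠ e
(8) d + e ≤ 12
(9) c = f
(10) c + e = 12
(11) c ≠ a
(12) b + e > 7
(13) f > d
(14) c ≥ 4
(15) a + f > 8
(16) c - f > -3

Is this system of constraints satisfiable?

Satisfiable

Setting (a, b, c, d, e, f) = (4, 3, 5, 4, 7, 5) satisfies everything: constraint 1: d + f = 9; constraint 2: f + d = 9; constraint 3: f + b = 8, and the others follow.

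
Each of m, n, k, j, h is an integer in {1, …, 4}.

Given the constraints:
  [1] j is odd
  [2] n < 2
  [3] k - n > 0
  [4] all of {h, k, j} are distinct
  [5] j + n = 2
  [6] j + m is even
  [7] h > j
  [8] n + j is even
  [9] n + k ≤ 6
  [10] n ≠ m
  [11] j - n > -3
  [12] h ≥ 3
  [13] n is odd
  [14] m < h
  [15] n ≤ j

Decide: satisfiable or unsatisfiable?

Satisfiable

Setting (m, n, k, j, h) = (3, 1, 3, 1, 4) satisfies everything: constraint 3: k - n = 2; constraint 5: j + n = 2, and the others follow.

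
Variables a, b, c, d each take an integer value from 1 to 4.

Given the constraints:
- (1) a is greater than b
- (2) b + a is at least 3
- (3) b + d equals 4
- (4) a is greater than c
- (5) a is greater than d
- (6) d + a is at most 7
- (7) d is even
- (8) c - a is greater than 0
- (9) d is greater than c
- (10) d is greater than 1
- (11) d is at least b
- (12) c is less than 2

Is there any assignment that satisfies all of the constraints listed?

Constraints 5, 8, and 9 give d < a, a < c, c < d. Chaining: d < a < c < d, which forces d < d — impossible.

Unsatisfiable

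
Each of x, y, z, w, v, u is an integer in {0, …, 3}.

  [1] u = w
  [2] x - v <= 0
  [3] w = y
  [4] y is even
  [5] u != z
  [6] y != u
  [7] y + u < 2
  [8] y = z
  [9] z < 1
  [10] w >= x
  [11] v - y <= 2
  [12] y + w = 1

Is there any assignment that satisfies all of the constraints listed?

Unsatisfiable

From constraints 1, 3, and 8, u = w = y = z, so u = z. But constraint 5 says u ≠ z. Contradiction.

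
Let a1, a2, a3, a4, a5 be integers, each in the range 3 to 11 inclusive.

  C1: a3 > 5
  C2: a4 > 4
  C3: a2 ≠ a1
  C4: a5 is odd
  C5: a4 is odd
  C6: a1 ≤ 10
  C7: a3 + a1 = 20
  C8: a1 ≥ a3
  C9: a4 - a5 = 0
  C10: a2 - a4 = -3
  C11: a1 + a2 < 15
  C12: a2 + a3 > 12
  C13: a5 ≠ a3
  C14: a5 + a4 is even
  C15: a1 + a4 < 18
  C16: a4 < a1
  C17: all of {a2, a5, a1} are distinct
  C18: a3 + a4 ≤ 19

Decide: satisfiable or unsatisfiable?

Satisfiable

Setting (a1, a2, a3, a4, a5) = (10, 4, 10, 7, 7) satisfies everything: constraint 7: a3 + a1 = 20; constraint 9: a4 - a5 = 0, and the others follow.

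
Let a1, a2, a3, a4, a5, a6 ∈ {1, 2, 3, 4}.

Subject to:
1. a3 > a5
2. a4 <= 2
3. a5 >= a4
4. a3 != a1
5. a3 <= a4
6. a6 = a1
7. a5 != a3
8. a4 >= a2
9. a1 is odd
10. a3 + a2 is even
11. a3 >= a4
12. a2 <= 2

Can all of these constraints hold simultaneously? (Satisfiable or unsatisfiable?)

Constraints 1, 3, and 5 give a3 ≤ a4, a4 ≤ a5, a5 < a3. Chaining: a3 ≤ a4 ≤ a5 < a3, which forces a3 < a3 — impossible.

Unsatisfiable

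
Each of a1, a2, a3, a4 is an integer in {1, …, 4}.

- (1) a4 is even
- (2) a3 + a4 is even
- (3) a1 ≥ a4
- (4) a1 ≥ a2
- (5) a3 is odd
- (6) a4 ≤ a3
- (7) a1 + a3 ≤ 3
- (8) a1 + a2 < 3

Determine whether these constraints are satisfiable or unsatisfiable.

Constraint 5 makes a3 odd and constraint 1 makes a4 even, so a3 + a4 must be odd. Constraint 2 says a3 + a4 is even — contradiction.

Unsatisfiable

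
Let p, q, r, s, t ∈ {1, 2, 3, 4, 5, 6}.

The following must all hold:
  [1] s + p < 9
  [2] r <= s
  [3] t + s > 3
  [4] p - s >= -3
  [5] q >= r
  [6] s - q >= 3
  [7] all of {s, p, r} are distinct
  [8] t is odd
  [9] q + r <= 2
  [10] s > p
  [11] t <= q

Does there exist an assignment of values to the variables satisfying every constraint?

Satisfiable

One satisfying assignment is p = 2, q = 1, r = 1, s = 5, t = 1.
For the less obvious constraints — constraint 1: s + p = 7; constraint 3: t + s = 6 — and the others hold by inspection.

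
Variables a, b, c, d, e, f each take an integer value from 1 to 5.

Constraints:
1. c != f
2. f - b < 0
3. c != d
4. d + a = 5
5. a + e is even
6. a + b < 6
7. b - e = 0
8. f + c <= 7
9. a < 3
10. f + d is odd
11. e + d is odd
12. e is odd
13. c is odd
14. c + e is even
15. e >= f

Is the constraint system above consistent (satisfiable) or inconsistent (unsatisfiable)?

Satisfiable

Try a = 1, b = 3, c = 5, d = 4, e = 3, f = 1.
Check constraint 2: f - b = -2; constraint 4: d + a = 5; constraint 6: a + b = 4. The remaining constraints are straightforward to verify.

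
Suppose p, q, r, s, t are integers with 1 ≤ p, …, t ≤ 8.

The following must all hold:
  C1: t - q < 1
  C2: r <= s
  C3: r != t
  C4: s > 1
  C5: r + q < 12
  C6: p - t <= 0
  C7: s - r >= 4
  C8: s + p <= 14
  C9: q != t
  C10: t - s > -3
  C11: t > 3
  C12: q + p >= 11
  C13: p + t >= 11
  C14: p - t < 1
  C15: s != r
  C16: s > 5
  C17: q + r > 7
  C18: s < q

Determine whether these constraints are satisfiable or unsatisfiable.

Satisfiable

The assignment p = 6, q = 8, r = 1, s = 7, t = 6 works:
  constraint 1 holds since t - q = -2.
  constraint 5 holds since r + q = 9.
The rest check out directly.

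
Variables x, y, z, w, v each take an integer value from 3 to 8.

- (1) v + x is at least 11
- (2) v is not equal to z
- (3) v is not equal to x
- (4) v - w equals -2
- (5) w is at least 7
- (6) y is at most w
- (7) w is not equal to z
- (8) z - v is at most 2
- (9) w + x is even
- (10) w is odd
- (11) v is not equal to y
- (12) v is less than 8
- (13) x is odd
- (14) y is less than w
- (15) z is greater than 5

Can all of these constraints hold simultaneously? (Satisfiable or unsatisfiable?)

Satisfiable

Try x = 7, y = 4, z = 6, w = 7, v = 5.
Check constraint 1: v + x = 12; constraint 4: v - w = -2. The remaining constraints are straightforward to verify.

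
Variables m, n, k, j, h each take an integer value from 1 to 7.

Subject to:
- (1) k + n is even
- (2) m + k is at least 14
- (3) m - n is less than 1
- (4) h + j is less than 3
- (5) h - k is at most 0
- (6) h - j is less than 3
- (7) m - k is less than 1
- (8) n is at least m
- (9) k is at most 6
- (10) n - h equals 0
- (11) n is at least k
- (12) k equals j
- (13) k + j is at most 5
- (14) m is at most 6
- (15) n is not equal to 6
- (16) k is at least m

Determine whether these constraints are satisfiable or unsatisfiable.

From constraint 14: m ≤ 6. From constraint 9: k ≤ 6. Hence m + k ≤ 12. But constraint 2 requires m + k ≥ 14, and 14 > 12. Contradiction.

Unsatisfiable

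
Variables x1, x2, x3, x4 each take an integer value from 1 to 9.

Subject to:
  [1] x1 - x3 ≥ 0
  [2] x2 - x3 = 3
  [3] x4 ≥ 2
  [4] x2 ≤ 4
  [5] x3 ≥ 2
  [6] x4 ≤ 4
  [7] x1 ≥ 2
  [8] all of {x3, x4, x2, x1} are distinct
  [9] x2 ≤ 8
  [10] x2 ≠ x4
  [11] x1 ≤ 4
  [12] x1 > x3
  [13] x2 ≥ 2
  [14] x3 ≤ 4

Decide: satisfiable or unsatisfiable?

Constraints 3, 4, 5, 6, 7, 11, 13, and 14 confine each of x3, x4, x2, x1 to the 3 values {2, …, 4}.
Constraint 8 requires all 4 of them to be distinct, but only 3 values are available — impossible by the pigeonhole principle.

Unsatisfiable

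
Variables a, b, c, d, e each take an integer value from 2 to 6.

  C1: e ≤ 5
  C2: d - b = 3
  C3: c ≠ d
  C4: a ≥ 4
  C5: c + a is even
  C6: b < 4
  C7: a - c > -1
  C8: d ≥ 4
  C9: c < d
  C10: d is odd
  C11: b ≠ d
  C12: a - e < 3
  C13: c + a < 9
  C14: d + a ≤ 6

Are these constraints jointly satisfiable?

Unsatisfiable

From constraint 8: d ≥ 4. From constraint 4: a ≥ 4. Hence d + a ≥ 8. But constraint 14 requires d + a ≤ 6, and 6 < 8. Contradiction.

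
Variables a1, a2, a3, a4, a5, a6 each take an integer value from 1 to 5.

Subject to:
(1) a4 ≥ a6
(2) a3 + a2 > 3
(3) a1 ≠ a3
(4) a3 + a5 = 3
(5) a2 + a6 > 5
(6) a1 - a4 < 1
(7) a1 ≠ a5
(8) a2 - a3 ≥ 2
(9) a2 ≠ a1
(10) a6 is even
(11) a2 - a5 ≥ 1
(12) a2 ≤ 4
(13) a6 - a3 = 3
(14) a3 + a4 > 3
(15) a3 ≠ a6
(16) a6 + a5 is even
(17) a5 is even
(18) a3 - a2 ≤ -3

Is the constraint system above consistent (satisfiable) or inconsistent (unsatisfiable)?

Satisfiable

The assignment a1 = 3, a2 = 4, a3 = 1, a4 = 4, a5 = 2, a6 = 4 works:
  constraint 2 holds since a3 + a2 = 5.
  constraint 4 holds since a3 + a5 = 3.
  constraint 5 holds since a2 + a6 = 8.
The rest check out directly.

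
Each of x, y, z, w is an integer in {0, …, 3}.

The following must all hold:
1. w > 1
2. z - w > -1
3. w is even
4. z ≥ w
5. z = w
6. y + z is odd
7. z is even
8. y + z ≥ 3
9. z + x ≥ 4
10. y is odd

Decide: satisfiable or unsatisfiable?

Setting (x, y, z, w) = (3, 3, 2, 2) satisfies everything: constraint 2: z - w = 0; constraint 8: y + z = 5; constraint 9: z + x = 5, and the others follow.

Satisfiable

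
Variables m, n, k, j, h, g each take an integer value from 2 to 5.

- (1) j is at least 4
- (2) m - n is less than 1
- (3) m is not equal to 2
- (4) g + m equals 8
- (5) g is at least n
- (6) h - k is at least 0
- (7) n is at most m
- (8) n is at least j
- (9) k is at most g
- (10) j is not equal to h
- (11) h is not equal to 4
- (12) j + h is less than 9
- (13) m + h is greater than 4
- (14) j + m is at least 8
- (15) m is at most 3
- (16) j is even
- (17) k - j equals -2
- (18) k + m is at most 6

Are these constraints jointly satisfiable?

Unsatisfiable

From constraints 1 and 8: n ≥ j and j ≥ 4, so n ≥ 4. From constraints 7 and 15: n ≤ m and m ≤ 3, so n ≤ 3. But 3 < 4, so no value of n works.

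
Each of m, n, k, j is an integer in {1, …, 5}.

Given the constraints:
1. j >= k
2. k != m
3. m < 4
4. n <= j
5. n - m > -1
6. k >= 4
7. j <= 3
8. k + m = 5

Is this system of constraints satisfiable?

Unsatisfiable

From constraints 1 and 6: j ≥ k and k ≥ 4, so j ≥ 4. From constraint 7: j ≤ 3. But 3 < 4, so no value of j works.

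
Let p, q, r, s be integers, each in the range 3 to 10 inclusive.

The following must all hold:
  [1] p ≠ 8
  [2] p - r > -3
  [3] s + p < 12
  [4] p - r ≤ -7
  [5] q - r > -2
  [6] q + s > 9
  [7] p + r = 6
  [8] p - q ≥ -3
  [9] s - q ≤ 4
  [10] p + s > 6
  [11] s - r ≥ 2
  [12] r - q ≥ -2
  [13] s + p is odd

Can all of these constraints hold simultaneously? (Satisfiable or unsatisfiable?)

Constraints 4, 8, 9, and 11 give p − q ≥ -3, q − s ≥ -4, s − r ≥ 2, r − p ≥ 7.
Adding all 4 inequalities: the left sides telescope to 0, and the right sides sum to (-3) + (-4) + 2 + 7 = 2. So 0 ≥ 2, which is false.

Unsatisfiable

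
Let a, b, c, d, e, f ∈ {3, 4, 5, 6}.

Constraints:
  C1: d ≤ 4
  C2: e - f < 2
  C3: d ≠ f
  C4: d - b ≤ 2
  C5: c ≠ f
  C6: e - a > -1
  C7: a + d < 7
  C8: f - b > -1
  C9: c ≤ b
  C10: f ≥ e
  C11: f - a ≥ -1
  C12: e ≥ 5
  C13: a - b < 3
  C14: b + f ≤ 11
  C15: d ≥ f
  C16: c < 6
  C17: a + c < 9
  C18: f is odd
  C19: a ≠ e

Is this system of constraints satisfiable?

From constraints 10 and 12: f ≥ e and e ≥ 5, so f ≥ 5. From constraints 1 and 15: f ≤ d and d ≤ 4, so f ≤ 4. But 4 < 5, so no value of f works.

Unsatisfiable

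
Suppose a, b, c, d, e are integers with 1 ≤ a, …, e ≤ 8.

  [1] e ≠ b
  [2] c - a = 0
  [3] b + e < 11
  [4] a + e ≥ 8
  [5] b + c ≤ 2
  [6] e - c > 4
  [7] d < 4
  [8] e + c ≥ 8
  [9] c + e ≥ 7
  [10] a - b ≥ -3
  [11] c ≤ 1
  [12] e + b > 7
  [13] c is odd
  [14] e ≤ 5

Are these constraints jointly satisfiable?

Unsatisfiable

From constraint 14: e ≤ 5. From constraint 11: c ≤ 1. Hence e + c ≤ 6. But constraint 8 requires e + c ≥ 8, and 8 > 6. Contradiction.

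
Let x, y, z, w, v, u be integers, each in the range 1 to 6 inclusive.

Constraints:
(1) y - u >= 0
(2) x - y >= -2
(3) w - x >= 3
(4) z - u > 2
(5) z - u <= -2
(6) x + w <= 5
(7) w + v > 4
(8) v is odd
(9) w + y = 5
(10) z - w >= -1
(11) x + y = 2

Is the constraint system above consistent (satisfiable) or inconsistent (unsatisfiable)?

Constraints 1, 2, 3, 5, and 10 give z − w ≥ -1, w − x ≥ 3, x − y ≥ -2, y − u ≥ 0, u − z ≥ 2.
Adding all 5 inequalities: the left sides telescope to 0, and the right sides sum to (-1) + 3 + (-2) + 0 + 2 = 2. So 0 ≥ 2, which is false.

Unsatisfiable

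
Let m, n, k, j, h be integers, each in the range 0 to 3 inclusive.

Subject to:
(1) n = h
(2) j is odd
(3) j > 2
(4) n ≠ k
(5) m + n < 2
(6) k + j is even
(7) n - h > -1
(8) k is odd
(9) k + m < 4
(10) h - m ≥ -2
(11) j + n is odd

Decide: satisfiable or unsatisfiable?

Try m = 0, n = 0, k = 1, j = 3, h = 0.
Check constraint 5: m + n = 0; constraint 7: n - h = 0; constraint 9: k + m = 1. The remaining constraints are straightforward to verify.

Satisfiable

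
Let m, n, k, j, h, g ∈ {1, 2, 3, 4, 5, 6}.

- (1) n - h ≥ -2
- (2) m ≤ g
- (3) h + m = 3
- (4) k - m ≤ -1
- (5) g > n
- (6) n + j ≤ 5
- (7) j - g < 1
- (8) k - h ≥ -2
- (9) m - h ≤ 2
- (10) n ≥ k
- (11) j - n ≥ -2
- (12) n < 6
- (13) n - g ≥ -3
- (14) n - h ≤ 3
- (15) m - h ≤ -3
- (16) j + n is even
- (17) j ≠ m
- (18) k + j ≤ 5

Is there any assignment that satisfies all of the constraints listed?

Constraints 4, 8, and 15 give h − m ≥ 3, m − k ≥ 1, k − h ≥ -2.
Adding all 3 inequalities: the left sides telescope to 0, and the right sides sum to 3 + 1 + (-2) = 2. So 0 ≥ 2, which is false.

Unsatisfiable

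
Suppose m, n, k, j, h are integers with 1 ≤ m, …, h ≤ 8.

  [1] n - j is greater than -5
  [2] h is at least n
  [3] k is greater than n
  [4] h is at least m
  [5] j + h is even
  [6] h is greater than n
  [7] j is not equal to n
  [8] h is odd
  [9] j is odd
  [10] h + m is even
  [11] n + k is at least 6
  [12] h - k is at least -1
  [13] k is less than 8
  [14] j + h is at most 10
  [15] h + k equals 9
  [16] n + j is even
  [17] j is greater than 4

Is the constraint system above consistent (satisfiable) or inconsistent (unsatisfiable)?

Satisfiable

One satisfying assignment is m = 1, n = 3, k = 4, j = 5, h = 5.
For the less obvious constraints — constraint 1: n - j = -2; constraint 11: n + k = 7 — and the others hold by inspection.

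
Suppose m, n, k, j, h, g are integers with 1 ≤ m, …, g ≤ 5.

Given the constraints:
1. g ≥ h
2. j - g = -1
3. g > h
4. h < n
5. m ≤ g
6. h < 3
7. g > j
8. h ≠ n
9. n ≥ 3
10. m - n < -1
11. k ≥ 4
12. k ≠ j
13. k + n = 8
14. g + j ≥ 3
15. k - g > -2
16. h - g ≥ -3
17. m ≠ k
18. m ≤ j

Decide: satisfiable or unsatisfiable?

Setting (m, n, k, j, h, g) = (1, 4, 4, 2, 1, 3) satisfies everything: constraint 2: j - g = -1; constraint 10: m - n = -3; constraint 13: k + n = 8, and the others follow.

Satisfiable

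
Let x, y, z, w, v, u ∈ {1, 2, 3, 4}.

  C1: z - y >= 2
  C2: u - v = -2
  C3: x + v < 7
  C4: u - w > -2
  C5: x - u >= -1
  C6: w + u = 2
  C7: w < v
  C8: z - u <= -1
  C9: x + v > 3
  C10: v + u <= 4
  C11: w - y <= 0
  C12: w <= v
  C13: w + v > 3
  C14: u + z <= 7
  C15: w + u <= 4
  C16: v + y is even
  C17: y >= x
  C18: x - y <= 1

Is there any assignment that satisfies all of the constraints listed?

Unsatisfiable

Constraints 1, 5, 8, and 18 give z − y ≥ 2, y − x ≥ -1, x − u ≥ -1, u − z ≥ 1.
Adding all 4 inequalities: the left sides telescope to 0, and the right sides sum to 2 + (-1) + (-1) + 1 = 1. So 0 ≥ 1, which is false.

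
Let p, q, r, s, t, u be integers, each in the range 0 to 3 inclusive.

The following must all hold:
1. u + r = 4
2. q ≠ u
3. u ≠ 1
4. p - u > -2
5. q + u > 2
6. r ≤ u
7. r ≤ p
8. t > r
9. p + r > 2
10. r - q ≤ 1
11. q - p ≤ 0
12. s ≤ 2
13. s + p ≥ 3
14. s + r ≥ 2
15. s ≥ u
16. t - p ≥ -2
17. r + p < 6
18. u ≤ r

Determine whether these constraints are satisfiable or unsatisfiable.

Try p = 2, q = 1, r = 2, s = 2, t = 3, u = 2.
Check constraint 1: u + r = 4; constraint 4: p - u = 0; constraint 5: q + u = 3. The remaining constraints are straightforward to verify.

Satisfiable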